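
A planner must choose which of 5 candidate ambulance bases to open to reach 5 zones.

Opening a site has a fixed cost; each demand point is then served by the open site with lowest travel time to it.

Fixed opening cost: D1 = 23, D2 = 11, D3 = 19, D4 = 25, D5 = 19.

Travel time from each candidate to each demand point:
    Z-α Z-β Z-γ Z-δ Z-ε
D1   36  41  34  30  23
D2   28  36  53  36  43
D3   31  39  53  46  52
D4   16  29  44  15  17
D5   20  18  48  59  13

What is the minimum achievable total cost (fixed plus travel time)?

146

Open {D4}: assign each demand point to its cheapest open site.
  Z-α→D4 16, Z-β→D4 29, Z-γ→D4 44, Z-δ→D4 15, Z-ε→D4 17
  travel time 121, fixed 25 → total 146.
Compare {D4, D5}: travel time 106 + fixed 44 = 150.
Compare {D1, D5}: travel time 115 + fixed 42 = 157.
Compare {D2, D4}: travel time 121 + fixed 36 = 157.
All other subsets cost ≥ 150. Minimum total cost: 146.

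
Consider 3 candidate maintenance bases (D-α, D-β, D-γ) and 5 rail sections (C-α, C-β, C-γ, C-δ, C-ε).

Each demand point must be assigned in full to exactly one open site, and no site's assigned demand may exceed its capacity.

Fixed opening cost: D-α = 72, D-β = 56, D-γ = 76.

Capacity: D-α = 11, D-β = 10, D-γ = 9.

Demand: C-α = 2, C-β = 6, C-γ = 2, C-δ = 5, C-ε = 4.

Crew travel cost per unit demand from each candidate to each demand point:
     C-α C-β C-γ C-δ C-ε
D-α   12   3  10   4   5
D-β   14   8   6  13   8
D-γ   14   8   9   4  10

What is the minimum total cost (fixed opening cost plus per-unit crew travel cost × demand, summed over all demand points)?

238

Open {D-α, D-β}; cheapest assignment that respects the capacities:
  D-α (cap 11, load 11): C-β, C-δ — cost 6×3 + 5×4 = 38
  D-β (cap 10, load 8): C-α, C-γ, C-ε — cost 2×14 + 2×6 + 4×8 = 72
  Shipping 110, fixed 128 → total 238.
  Any other capacity-feasible assignment to {D-α, D-β} ships for at least 110.
Compare {D-α, D-γ}: its best feasible assignment gives total 252.
Compare {D-β, D-γ}: its best feasible assignment gives total 278.
Every other set of open sites that can feasibly serve all demand totals ≥ 252 even under its best assignment. Minimum: 238.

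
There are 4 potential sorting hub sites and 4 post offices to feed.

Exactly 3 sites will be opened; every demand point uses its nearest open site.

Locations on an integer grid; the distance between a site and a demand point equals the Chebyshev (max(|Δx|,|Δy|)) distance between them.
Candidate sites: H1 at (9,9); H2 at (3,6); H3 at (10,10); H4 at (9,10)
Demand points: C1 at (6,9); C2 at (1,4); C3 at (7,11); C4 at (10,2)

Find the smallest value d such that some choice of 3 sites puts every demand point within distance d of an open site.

7

Open {H1, H2, H3}.
  Farthest demand point is C4 at distance 7 (to H1); all others are ≤ 7.
With {H1, H2, H4} the worst case is 7.
With {H2, H3, H4} the worst case is 7.
No size-3 selection achieves below 7.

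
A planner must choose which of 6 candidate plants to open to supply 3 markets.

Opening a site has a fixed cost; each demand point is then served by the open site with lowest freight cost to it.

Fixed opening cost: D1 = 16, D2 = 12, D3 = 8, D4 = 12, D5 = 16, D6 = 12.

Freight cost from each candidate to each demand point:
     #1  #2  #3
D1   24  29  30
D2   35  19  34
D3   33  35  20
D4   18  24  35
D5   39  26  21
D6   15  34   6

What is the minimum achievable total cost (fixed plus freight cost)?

64

Open {D2, D6}: assign each demand point to its cheapest open site.
  #1→D6 15, #2→D2 19, #3→D6 6
  freight cost 40, fixed 24 → total 64.
Compare {D6}: freight cost 55 + fixed 12 = 67.
Compare {D4, D6}: freight cost 45 + fixed 24 = 69.
Compare {D2, D3, D6}: freight cost 40 + fixed 32 = 72.
All other subsets cost ≥ 67. Minimum total cost: 64.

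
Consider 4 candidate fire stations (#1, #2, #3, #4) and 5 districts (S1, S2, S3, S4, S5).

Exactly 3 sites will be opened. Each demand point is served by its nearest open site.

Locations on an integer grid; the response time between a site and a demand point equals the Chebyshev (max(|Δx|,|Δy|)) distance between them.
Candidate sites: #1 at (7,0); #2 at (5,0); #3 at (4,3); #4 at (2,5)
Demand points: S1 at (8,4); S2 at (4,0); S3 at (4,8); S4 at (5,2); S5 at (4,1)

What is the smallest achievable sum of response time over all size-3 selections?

10

Open {#2, #3, #4}.
  S1→#2 4, S2→#2 1, S3→#4 3, S4→#3 1, S5→#2 1  ⇒ total 10.
Compare {#1, #2, #4}: total 11.
Compare {#1, #2, #3}: total 12.
No size-3 selection does better; minimum is 10.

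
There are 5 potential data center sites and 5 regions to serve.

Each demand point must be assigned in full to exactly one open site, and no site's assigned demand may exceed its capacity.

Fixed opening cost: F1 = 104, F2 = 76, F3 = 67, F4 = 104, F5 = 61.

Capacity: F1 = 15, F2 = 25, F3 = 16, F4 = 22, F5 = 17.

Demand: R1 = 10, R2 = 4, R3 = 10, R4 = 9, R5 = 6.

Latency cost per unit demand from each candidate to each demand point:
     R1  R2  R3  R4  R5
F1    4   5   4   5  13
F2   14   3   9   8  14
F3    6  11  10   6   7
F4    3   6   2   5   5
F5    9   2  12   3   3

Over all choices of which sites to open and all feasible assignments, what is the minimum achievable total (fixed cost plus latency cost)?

348

Open {F2, F4, F5}; cheapest assignment that respects the capacities:
  F2 (cap 25, load 4): R2 — cost 4×3 = 12
  F4 (cap 22, load 20): R1, R3 — cost 10×3 + 10×2 = 50
  F5 (cap 17, load 15): R4, R5 — cost 9×3 + 6×3 = 45
  Shipping 107, fixed 241 → total 348.
  Any other capacity-feasible assignment to {F2, F4, F5} ships for at least 107.
Compare {F3, F4, F5}: its best feasible assignment gives total 359.
Compare {F1, F4, F5}: its best feasible assignment gives total 384.
Every other set of open sites that can feasibly serve all demand totals ≥ 359 even under its best assignment. Minimum: 348.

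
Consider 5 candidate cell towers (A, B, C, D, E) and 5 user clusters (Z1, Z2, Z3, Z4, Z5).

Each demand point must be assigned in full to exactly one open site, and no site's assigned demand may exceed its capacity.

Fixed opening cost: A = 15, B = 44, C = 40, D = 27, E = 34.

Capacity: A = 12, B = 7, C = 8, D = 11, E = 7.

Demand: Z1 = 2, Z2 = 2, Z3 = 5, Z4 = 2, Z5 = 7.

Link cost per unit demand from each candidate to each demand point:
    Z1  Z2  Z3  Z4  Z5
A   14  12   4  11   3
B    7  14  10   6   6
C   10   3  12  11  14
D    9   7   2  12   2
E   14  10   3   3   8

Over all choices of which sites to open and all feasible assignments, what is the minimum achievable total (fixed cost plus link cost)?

Open {A, D}; cheapest assignment that respects the capacities:
  A (cap 12, load 9): Z4, Z5 — cost 2×11 + 7×3 = 43
  D (cap 11, load 9): Z1, Z2, Z3 — cost 2×9 + 2×7 + 5×2 = 42
  Shipping 85, fixed 42 → total 127.
  Any other capacity-feasible assignment to {A, D} ships for at least 85.
Compare {D, E}: its best feasible assignment gives total 128.
Compare {A, E}: its best feasible assignment gives total 143.
Every other set of open sites that can feasibly serve all demand totals ≥ 128 even under its best assignment. Minimum: 127.

127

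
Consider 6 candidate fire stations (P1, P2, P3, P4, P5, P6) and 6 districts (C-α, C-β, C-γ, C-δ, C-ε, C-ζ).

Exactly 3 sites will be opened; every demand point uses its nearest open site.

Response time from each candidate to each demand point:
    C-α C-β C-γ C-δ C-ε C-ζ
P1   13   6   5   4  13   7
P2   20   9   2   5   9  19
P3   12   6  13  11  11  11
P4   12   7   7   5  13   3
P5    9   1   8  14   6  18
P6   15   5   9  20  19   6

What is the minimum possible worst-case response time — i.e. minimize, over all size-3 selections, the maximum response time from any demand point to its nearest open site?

9

Open {P1, P2, P5}.
  Farthest demand point is C-α at response time 9 (to P5); all others are ≤ 9.
With {P1, P3, P5} the worst case is 9.
With {P1, P4, P5} the worst case is 9.
No size-3 selection achieves below 9.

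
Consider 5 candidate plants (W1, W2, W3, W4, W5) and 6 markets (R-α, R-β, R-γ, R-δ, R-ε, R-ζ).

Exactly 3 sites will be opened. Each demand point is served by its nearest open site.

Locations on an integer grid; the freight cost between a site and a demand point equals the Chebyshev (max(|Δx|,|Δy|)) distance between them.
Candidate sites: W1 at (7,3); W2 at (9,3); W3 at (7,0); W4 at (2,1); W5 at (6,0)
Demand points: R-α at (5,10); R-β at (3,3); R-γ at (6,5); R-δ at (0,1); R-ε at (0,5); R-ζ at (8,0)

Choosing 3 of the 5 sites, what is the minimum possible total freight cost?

18

Open {W1, W3, W4}.
  R-α→W1 7, R-β→W4 2, R-γ→W1 2, R-δ→W4 2, R-ε→W4 4, R-ζ→W3 1  ⇒ total 18.
Compare {W1, W4, W5}: total 19.
Compare {W2, W3, W4}: total 19.
No size-3 selection does better; minimum is 18.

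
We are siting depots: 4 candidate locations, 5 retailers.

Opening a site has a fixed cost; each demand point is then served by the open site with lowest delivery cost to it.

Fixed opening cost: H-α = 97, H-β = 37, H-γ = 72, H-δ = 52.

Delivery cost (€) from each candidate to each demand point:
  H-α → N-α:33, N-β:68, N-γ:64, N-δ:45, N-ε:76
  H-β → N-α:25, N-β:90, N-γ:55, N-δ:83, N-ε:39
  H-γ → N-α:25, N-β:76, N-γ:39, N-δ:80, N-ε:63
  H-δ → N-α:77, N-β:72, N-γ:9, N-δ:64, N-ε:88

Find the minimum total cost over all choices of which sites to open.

298

Open {H-β, H-δ}: assign each demand point to its cheapest open site.
  N-α→H-β 25, N-β→H-δ 72, N-γ→H-δ 9, N-δ→H-δ 64, N-ε→H-β 39
  delivery cost 209, fixed 89 → total 298.
Compare {H-β}: delivery cost 292 + fixed 37 = 329.
Compare {H-γ}: delivery cost 283 + fixed 72 = 355.
Compare {H-γ, H-δ}: delivery cost 233 + fixed 124 = 357.
All other subsets cost ≥ 329. Minimum total cost: 298.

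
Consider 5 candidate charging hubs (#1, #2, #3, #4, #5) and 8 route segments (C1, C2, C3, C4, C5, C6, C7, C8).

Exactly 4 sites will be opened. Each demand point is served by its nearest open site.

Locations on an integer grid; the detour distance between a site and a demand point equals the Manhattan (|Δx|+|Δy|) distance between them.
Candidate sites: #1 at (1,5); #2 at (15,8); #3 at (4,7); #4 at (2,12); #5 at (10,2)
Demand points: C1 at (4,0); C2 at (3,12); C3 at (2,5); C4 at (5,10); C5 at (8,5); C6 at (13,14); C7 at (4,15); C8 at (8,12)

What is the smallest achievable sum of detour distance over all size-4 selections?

Open {#1, #2, #3, #4}.
  C1→#3 7, C2→#4 1, C3→#1 1, C4→#3 4, C5→#3 6, C6→#2 8, C7→#4 5, C8→#4 6  ⇒ total 38.
Compare {#1, #2, #4, #5}: total 39.
Compare {#2, #3, #4, #5}: total 40.
No size-4 selection does better; minimum is 38.

38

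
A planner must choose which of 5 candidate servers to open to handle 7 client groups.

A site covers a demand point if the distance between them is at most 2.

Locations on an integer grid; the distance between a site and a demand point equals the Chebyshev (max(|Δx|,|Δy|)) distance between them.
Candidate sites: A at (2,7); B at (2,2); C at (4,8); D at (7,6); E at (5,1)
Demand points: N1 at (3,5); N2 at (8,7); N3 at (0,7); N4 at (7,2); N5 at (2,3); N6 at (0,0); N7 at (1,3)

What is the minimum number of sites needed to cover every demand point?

4

Coverage sets (demand points within 2 of each site):
  A: {N1, N3}
  B: {N5, N6, N7}
  C: {}
  D: {N2}
  E: {N4}
No 3 sites suffice: every size-3 union leaves at least one demand point uncovered.
But {A, B, D, E} covers everything, so the minimum is 4.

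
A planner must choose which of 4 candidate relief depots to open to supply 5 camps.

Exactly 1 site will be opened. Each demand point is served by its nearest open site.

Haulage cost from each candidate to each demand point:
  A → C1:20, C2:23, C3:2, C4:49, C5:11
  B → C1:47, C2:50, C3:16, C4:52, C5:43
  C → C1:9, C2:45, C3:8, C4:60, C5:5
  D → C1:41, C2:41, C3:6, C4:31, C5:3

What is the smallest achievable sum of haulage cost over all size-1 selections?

105

Open {A}.
  C1→A 20, C2→A 23, C3→A 2, C4→A 49, C5→A 11  ⇒ total 105.
Compare {D}: total 122.
Compare {C}: total 127.
No size-1 selection does better; minimum is 105.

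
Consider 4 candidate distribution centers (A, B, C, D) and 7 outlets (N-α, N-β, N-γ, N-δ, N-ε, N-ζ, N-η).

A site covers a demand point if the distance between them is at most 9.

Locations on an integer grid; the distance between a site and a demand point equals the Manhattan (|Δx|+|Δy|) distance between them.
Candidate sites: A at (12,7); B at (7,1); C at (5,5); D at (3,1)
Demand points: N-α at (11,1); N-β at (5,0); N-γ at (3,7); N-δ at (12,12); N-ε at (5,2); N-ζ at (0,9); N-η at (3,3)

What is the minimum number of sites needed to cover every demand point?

Coverage sets (demand points within 9 of each site):
  A: {N-α, N-γ, N-δ}
  B: {N-α, N-β, N-ε, N-η}
  C: {N-β, N-γ, N-ε, N-ζ, N-η}
  D: {N-α, N-β, N-γ, N-ε, N-η}
No single site covers all 7 demand points.
But {A, C} covers everything, so the minimum is 2.

2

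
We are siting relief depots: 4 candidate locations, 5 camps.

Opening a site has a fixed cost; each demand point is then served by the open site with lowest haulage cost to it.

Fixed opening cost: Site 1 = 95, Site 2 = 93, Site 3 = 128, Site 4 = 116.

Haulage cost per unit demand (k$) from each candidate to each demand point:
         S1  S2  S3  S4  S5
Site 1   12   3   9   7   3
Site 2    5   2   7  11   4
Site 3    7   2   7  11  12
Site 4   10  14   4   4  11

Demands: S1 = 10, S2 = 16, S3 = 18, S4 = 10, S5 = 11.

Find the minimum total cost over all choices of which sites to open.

Open {Site 2, Site 4}: assign each demand point to its cheapest open site.
  S1→Site 2 10×5=50, S2→Site 2 16×2=32, S3→Site 4 18×4=72, S4→Site 4 10×4=40, S5→Site 2 11×4=44
  haulage cost 238, fixed 209 → total 447.
Compare {Site 2}: haulage cost 362 + fixed 93 = 455.
Compare {Site 1, Site 2}: haulage cost 311 + fixed 188 = 499.
Compare {Site 1, Site 4}: haulage cost 293 + fixed 211 = 504.
All other subsets cost ≥ 455. Minimum total cost: 447.

447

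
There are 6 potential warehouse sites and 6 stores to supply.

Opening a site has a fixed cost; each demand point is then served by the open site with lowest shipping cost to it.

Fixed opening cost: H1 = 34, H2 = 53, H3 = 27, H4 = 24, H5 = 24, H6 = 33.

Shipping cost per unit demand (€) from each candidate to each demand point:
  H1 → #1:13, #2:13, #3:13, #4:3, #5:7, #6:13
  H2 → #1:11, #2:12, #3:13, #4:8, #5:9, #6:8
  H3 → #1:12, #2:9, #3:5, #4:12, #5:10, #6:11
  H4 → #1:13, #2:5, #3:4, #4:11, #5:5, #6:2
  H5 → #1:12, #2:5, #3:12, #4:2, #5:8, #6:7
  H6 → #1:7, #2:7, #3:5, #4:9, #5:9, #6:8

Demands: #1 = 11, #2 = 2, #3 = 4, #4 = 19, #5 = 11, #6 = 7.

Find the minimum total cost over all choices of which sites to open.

Open {H4, H5, H6}: assign each demand point to its cheapest open site.
  #1→H6 11×7=77, #2→H4 2×5=10, #3→H4 4×4=16, #4→H5 19×2=38, #5→H4 11×5=55, #6→H4 7×2=14
  shipping cost 210, fixed 81 → total 291.
Compare {H4, H5}: shipping cost 265 + fixed 48 = 313.
Compare {H3, H4, H5, H6}: shipping cost 210 + fixed 108 = 318.
Compare {H1, H4, H6}: shipping cost 229 + fixed 91 = 320.
All other subsets cost ≥ 313. Minimum total cost: 291.

291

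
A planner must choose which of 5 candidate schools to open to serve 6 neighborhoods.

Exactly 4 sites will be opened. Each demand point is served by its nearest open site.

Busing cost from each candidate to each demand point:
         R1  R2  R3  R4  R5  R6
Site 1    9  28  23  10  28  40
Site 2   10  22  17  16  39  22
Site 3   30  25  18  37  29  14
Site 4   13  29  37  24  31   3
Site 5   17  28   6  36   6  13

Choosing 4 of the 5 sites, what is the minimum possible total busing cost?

Open {Site 1, Site 2, Site 4, Site 5}.
  R1→Site 1 9, R2→Site 2 22, R3→Site 5 6, R4→Site 1 10, R5→Site 5 6, R6→Site 4 3  ⇒ total 56.
Compare {Site 1, Site 3, Site 4, Site 5}: total 59.
Compare {Site 2, Site 3, Site 4, Site 5}: total 63.
No size-4 selection does better; minimum is 56.

56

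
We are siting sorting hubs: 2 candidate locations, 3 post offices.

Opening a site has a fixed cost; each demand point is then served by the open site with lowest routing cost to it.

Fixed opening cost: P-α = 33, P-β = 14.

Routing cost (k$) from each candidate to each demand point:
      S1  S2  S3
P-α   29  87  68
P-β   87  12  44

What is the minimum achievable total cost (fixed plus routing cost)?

132

Open {P-α, P-β}: assign each demand point to its cheapest open site.
  S1→P-α 29, S2→P-β 12, S3→P-β 44
  routing cost 85, fixed 47 → total 132.
Compare {P-β}: routing cost 143 + fixed 14 = 157.
Compare {P-α}: routing cost 184 + fixed 33 = 217.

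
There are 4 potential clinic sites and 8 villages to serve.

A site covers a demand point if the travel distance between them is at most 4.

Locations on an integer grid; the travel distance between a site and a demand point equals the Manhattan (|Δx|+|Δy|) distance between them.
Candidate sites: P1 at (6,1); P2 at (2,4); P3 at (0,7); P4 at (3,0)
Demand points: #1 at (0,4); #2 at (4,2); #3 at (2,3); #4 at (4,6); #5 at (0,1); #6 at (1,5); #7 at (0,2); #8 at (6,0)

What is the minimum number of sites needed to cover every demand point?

2

Coverage sets (demand points within 4 of each site):
  P1: {#2, #8}
  P2: {#1, #2, #3, #4, #6, #7}
  P3: {#1, #6}
  P4: {#2, #3, #5, #8}
No single site covers all 8 demand points.
But {P2, P4} covers everything, so the minimum is 2.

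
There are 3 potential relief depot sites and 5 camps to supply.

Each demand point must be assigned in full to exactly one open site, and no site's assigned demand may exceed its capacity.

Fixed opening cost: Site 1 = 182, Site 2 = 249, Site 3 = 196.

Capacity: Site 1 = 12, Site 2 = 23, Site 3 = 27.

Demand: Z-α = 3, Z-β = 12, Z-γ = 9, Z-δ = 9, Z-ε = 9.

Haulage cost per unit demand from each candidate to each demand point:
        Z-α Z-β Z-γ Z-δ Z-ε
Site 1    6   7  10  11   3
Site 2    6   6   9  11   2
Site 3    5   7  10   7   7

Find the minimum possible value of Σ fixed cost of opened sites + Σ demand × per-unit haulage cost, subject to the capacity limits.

703

Open {Site 2, Site 3}; cheapest assignment that respects the capacities:
  Site 2 (cap 23, load 21): Z-β, Z-ε — cost 12×6 + 9×2 = 90
  Site 3 (cap 27, load 21): Z-α, Z-γ, Z-δ — cost 3×5 + 9×10 + 9×7 = 168
  Shipping 258, fixed 445 → total 703.
  Any other capacity-feasible assignment to {Site 2, Site 3} ships for at least 258.
Compare {Site 1, Site 2, Site 3}: its best feasible assignment gives total 885.
Every other set of open sites that can feasibly serve all demand totals ≥ 885 even under its best assignment. Minimum: 703.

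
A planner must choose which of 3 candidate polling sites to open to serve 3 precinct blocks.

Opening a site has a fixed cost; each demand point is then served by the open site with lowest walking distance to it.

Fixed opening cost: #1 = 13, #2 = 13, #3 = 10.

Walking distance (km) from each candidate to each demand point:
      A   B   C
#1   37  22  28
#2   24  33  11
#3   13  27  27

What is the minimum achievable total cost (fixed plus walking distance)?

Open {#2, #3}: assign each demand point to its cheapest open site.
  A→#3 13, B→#3 27, C→#2 11
  walking distance 51, fixed 23 → total 74.
Compare {#3}: walking distance 67 + fixed 10 = 77.
Compare {#2}: walking distance 68 + fixed 13 = 81.
Compare {#1, #2, #3}: walking distance 46 + fixed 36 = 82.
All other subsets cost ≥ 77. Minimum total cost: 74.

74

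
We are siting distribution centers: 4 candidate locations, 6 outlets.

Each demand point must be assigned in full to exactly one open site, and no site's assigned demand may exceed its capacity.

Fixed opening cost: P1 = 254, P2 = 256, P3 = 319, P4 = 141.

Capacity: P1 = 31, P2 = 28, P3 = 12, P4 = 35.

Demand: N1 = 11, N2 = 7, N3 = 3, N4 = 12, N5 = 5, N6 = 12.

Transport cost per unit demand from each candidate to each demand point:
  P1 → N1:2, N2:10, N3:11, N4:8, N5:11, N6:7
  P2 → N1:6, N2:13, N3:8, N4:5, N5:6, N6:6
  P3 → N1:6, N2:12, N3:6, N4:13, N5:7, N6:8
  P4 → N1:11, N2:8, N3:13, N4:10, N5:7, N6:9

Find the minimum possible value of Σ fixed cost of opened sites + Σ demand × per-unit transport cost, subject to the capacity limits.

Open {P1, P4}; cheapest assignment that respects the capacities:
  P1 (cap 31, load 26): N1, N3, N4 — cost 11×2 + 3×11 + 12×8 = 151
  P4 (cap 35, load 24): N2, N5, N6 — cost 7×8 + 5×7 + 12×9 = 199
  Shipping 350, fixed 395 → total 745.
  Any other capacity-feasible assignment to {P1, P4} ships for at least 350.
Compare {P2, P4}: its best feasible assignment gives total 746.
Compare {P1, P2}: its best feasible assignment gives total 800.
Every other set of open sites that can feasibly serve all demand totals ≥ 746 even under its best assignment. Minimum: 745.

745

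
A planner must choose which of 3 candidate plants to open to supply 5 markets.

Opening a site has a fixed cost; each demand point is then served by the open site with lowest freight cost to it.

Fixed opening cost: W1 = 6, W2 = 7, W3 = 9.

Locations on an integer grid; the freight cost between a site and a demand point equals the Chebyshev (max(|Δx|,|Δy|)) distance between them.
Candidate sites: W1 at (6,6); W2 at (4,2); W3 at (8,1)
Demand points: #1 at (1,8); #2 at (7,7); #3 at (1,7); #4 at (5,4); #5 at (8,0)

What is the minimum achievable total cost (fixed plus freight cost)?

25

Open {W1}: assign each demand point to its cheapest open site.
  #1→W1 5, #2→W1 1, #3→W1 5, #4→W1 2, #5→W1 6
  freight cost 19, fixed 6 → total 25.
Compare {W2}: freight cost 22 + fixed 7 = 29.
Compare {W1, W3}: freight cost 14 + fixed 15 = 29.
Compare {W1, W2}: freight cost 17 + fixed 13 = 30.
All other subsets cost ≥ 29. Minimum total cost: 25.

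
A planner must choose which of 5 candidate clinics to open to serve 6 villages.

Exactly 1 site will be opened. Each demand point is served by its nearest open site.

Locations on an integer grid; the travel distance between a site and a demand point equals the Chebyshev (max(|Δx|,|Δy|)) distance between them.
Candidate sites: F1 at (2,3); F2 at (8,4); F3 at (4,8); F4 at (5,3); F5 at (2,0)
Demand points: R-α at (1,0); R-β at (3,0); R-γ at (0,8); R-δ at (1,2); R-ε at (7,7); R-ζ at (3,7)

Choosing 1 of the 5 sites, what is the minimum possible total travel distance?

21

Open {F1}.
  R-α→F1 3, R-β→F1 3, R-γ→F1 5, R-δ→F1 1, R-ε→F1 5, R-ζ→F1 4  ⇒ total 21.
Compare {F4}: total 24.
Compare {F5}: total 26.
No size-1 selection does better; minimum is 21.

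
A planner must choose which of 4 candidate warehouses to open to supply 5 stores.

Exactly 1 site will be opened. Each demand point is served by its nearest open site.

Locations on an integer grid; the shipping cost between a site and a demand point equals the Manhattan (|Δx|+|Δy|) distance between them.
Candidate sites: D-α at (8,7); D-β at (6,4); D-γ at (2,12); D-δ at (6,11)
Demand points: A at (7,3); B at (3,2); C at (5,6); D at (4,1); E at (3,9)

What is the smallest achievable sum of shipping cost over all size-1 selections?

23

Open {D-β}.
  A→D-β 2, B→D-β 5, C→D-β 3, D→D-β 5, E→D-β 8  ⇒ total 23.
Compare {D-α}: total 36.
Compare {D-δ}: total 44.
No size-1 selection does better; minimum is 23.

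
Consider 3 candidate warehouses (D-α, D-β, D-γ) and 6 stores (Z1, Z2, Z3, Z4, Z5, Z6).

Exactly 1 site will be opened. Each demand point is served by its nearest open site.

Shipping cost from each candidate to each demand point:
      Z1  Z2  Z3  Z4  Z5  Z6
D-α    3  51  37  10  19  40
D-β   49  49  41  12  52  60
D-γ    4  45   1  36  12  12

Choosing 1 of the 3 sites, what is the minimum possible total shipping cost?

110

Open {D-γ}.
  Z1→D-γ 4, Z2→D-γ 45, Z3→D-γ 1, Z4→D-γ 36, Z5→D-γ 12, Z6→D-γ 12  ⇒ total 110.
Compare {D-α}: total 160.
Compare {D-β}: total 263.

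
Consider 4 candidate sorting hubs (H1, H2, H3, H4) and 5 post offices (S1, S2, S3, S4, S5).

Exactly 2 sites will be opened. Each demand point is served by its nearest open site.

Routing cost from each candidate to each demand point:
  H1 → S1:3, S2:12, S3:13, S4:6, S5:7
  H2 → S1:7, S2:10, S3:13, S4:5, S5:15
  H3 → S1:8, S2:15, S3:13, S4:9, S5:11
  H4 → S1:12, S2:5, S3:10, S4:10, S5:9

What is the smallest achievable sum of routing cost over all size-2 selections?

Open {H1, H4}.
  S1→H1 3, S2→H4 5, S3→H4 10, S4→H1 6, S5→H1 7  ⇒ total 31.
Compare {H2, H4}: total 36.
Compare {H1, H2}: total 38.
No size-2 selection does better; minimum is 31.

31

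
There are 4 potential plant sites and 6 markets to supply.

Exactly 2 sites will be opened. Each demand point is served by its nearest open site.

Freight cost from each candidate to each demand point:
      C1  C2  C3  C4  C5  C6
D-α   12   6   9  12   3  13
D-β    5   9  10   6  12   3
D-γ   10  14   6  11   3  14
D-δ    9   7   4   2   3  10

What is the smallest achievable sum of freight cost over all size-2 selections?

24

Open {D-β, D-δ}.
  C1→D-β 5, C2→D-δ 7, C3→D-δ 4, C4→D-δ 2, C5→D-δ 3, C6→D-β 3  ⇒ total 24.
Compare {D-α, D-β}: total 32.
Compare {D-β, D-γ}: total 32.
No size-2 selection does better; minimum is 24.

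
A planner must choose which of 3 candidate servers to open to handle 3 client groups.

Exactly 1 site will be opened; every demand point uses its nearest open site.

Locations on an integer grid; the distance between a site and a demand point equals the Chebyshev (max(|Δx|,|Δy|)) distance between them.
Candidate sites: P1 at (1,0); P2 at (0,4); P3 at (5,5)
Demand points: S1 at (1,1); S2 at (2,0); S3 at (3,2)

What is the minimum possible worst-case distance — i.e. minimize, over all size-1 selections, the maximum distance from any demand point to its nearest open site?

2

Open {P1}.
  Farthest demand point is S3 at distance 2 (to P1); all others are ≤ 2.
With {P2} the worst case is 4.
With {P3} the worst case is 5.
No size-1 selection achieves below 2.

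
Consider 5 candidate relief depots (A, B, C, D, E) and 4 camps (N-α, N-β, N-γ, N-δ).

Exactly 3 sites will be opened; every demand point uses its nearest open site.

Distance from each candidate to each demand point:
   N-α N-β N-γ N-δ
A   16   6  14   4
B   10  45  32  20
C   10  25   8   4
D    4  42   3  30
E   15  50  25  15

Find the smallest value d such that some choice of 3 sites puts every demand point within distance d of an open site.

6

Open {A, B, D}.
  Farthest demand point is N-β at distance 6 (to A); all others are ≤ 6.
With {A, C, D} the worst case is 6.
With {A, D, E} the worst case is 6.
No size-3 selection achieves below 6.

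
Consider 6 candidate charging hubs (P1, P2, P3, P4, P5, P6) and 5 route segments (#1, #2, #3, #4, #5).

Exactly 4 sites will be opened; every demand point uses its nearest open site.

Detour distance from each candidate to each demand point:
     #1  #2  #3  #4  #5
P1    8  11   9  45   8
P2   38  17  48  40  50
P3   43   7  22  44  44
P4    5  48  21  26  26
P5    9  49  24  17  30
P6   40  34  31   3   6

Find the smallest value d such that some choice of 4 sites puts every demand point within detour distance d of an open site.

9

Open {P1, P2, P3, P6}.
  Farthest demand point is #3 at detour distance 9 (to P1); all others are ≤ 9.
With {P1, P3, P4, P6} the worst case is 9.
With {P1, P3, P5, P6} the worst case is 9.
No size-4 selection achieves below 9.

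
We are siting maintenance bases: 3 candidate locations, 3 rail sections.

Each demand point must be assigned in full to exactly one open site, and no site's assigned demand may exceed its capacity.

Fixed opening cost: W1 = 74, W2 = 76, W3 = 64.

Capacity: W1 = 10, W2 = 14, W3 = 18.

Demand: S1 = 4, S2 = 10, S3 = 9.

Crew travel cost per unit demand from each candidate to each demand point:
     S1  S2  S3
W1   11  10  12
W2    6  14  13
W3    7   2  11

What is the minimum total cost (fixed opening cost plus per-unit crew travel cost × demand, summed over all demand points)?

294

Open {W1, W3}; cheapest assignment that respects the capacities:
  W1 (cap 10, load 9): S3 — cost 9×12 = 108
  W3 (cap 18, load 14): S1, S2 — cost 4×7 + 10×2 = 48
  Shipping 156, fixed 138 → total 294.
  Any other capacity-feasible assignment to {W1, W3} ships for at least 156.
Compare {W2, W3}: its best feasible assignment gives total 301.
Compare {W1, W2, W3}: its best feasible assignment gives total 366.
Every other set of open sites that can feasibly serve all demand totals ≥ 301 even under its best assignment. Minimum: 294.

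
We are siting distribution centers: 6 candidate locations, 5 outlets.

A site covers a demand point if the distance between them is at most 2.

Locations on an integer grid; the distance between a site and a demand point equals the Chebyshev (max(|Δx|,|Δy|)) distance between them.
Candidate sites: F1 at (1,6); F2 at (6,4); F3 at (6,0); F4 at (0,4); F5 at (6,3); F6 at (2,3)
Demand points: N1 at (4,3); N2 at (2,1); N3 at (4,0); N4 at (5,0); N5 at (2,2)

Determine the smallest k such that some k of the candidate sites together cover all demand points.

Coverage sets (demand points within 2 of each site):
  F1: {}
  F2: {N1}
  F3: {N3, N4}
  F4: {N5}
  F5: {N1}
  F6: {N1, N2, N5}
No single site covers all 5 demand points.
But {F3, F6} covers everything, so the minimum is 2.

2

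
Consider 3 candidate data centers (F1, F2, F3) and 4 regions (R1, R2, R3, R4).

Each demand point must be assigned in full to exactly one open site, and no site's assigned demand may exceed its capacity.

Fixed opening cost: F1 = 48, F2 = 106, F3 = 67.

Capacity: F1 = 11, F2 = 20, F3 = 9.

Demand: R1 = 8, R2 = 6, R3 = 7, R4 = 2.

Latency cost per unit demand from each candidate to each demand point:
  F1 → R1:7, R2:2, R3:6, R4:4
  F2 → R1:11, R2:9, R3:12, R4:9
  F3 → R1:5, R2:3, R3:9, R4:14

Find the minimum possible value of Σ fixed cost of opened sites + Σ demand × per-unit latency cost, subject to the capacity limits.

Open {F1, F2}; cheapest assignment that respects the capacities:
  F1 (cap 11, load 9): R3, R4 — cost 7×6 + 2×4 = 50
  F2 (cap 20, load 14): R1, R2 — cost 8×11 + 6×9 = 142
  Shipping 192, fixed 154 → total 346.
  Any other capacity-feasible assignment to {F1, F2} ships for at least 192.
Compare {F1, F2, F3}: its best feasible assignment gives total 365.
Compare {F2, F3}: its best feasible assignment gives total 369.
Every other set of open sites that can feasibly serve all demand totals ≥ 365 even under its best assignment. Minimum: 346.

346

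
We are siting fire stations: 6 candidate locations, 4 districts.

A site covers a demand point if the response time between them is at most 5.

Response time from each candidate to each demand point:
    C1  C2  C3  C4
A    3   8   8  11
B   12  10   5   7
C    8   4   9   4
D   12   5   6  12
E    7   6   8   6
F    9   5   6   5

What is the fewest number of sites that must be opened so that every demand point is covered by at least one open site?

3

Coverage sets (demand points within 5 of each site):
  A: {C1}
  B: {C3}
  C: {C2, C4}
  D: {C2}
  E: {}
  F: {C2, C4}
No 2 sites suffice: every size-2 union leaves at least one demand point uncovered.
But {A, B, C} covers everything, so the minimum is 3.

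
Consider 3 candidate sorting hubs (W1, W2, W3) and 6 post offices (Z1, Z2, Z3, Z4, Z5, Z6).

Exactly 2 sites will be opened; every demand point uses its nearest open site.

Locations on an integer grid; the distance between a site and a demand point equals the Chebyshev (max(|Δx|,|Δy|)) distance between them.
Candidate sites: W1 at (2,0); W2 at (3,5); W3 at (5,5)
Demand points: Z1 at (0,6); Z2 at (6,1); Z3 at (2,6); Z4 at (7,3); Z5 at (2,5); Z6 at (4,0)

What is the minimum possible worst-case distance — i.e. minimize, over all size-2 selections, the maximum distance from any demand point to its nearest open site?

4

Open {W1, W2}.
  Farthest demand point is Z2 at distance 4 (to W1); all others are ≤ 4.
With {W1, W3} the worst case is 5.
With {W2, W3} the worst case is 5.
No size-2 selection achieves below 4.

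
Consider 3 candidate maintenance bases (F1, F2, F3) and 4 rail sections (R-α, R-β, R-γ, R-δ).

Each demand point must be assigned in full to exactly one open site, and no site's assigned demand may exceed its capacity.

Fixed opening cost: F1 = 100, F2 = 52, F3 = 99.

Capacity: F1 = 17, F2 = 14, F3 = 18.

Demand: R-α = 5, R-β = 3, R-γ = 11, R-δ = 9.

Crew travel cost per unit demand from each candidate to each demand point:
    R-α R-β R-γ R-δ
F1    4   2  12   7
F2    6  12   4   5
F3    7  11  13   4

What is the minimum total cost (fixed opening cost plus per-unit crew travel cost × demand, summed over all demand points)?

285

Open {F1, F2}; cheapest assignment that respects the capacities:
  F1 (cap 17, load 17): R-α, R-β, R-δ — cost 5×4 + 3×2 + 9×7 = 89
  F2 (cap 14, load 11): R-γ — cost 11×4 = 44
  Shipping 133, fixed 152 → total 285.
  Any other capacity-feasible assignment to {F1, F2} ships for at least 133.
Compare {F2, F3}: its best feasible assignment gives total 299.
Compare {F1, F2, F3}: its best feasible assignment gives total 357.
Every other set of open sites that can feasibly serve all demand totals ≥ 299 even under its best assignment. Minimum: 285.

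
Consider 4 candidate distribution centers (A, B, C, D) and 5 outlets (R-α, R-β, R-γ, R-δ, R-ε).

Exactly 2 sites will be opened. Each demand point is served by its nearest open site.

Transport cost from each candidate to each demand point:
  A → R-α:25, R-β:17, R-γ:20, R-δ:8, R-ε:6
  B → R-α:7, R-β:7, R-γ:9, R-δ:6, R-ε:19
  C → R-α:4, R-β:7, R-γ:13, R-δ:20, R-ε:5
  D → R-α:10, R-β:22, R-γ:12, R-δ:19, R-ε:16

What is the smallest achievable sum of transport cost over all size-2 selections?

Open {B, C}.
  R-α→C 4, R-β→B 7, R-γ→B 9, R-δ→B 6, R-ε→C 5  ⇒ total 31.
Compare {A, B}: total 35.
Compare {A, C}: total 37.
No size-2 selection does better; minimum is 31.

31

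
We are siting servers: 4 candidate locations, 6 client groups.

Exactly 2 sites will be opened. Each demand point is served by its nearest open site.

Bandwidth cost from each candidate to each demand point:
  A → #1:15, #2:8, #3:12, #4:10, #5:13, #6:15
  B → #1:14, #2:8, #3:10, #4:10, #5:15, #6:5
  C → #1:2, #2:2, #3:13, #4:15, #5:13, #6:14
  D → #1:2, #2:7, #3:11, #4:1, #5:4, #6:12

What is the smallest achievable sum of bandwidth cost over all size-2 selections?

Open {B, D}.
  #1→D 2, #2→D 7, #3→B 10, #4→D 1, #5→D 4, #6→B 5  ⇒ total 29.
Compare {C, D}: total 32.
Compare {A, D}: total 37.
No size-2 selection does better; minimum is 29.

29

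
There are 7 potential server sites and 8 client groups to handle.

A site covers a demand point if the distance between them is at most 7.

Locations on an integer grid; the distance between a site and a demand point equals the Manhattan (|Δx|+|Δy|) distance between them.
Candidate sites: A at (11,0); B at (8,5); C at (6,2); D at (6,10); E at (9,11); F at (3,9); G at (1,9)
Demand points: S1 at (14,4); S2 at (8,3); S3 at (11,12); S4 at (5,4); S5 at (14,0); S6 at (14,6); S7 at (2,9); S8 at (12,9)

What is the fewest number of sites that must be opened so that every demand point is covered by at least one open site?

3

Coverage sets (demand points within 7 of each site):
  A: {S1, S2, S5}
  B: {S1, S2, S4, S6}
  C: {S2, S4}
  D: {S3, S4, S7, S8}
  E: {S3, S8}
  F: {S4, S7}
  G: {S7}
No 2 sites suffice: every size-2 union leaves at least one demand point uncovered.
But {A, B, D} covers everything, so the minimum is 3.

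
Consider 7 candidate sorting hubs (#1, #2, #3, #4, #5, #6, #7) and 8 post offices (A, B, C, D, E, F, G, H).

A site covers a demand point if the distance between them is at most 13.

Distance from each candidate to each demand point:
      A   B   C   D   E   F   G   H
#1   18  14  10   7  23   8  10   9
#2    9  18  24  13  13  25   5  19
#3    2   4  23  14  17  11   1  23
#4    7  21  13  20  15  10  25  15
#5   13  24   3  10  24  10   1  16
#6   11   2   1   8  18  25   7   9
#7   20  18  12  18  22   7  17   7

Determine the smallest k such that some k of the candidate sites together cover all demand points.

Coverage sets (demand points within 13 of each site):
  #1: {C, D, F, G, H}
  #2: {A, D, E, G}
  #3: {A, B, F, G}
  #4: {A, C, F}
  #5: {A, C, D, F, G}
  #6: {A, B, C, D, G, H}
  #7: {C, F, H}
No 2 sites suffice: every size-2 union leaves at least one demand point uncovered.
But {#1, #2, #3} covers everything, so the minimum is 3.

3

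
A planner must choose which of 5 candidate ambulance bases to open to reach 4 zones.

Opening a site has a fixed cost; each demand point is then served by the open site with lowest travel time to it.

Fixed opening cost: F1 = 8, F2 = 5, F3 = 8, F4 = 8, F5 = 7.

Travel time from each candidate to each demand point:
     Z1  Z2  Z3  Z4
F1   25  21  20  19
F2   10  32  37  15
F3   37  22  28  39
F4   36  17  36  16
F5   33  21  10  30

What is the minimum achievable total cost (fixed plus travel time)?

68

Open {F2, F5}: assign each demand point to its cheapest open site.
  Z1→F2 10, Z2→F5 21, Z3→F5 10, Z4→F2 15
  travel time 56, fixed 12 → total 68.
Compare {F2, F4, F5}: travel time 52 + fixed 20 = 72.
Compare {F1, F2, F5}: travel time 56 + fixed 20 = 76.
Compare {F2, F3, F5}: travel time 56 + fixed 20 = 76.
All other subsets cost ≥ 72. Minimum total cost: 68.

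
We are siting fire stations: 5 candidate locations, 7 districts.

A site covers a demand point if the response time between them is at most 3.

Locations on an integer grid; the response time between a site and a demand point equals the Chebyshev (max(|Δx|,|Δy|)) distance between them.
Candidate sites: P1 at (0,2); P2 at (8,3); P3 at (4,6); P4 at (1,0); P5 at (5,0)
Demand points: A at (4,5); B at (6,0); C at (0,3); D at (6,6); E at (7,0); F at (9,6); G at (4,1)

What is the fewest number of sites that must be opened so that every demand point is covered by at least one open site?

Coverage sets (demand points within 3 of each site):
  P1: {C}
  P2: {B, D, E, F}
  P3: {A, D}
  P4: {C, G}
  P5: {B, E, G}
No 2 sites suffice: every size-2 union leaves at least one demand point uncovered.
But {P2, P3, P4} covers everything, so the minimum is 3.

3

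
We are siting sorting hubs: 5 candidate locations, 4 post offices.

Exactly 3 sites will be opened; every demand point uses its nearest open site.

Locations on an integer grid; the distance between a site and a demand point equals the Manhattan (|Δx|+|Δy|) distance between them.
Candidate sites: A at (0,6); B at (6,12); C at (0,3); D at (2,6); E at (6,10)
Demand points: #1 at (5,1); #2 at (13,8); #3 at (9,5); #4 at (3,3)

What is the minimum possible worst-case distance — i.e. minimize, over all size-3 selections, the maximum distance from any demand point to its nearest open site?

9

Open {A, C, E}.
  Farthest demand point is #2 at distance 9 (to E); all others are ≤ 9.
With {A, D, E} the worst case is 9.
With {B, C, E} the worst case is 9.
No size-3 selection achieves below 9.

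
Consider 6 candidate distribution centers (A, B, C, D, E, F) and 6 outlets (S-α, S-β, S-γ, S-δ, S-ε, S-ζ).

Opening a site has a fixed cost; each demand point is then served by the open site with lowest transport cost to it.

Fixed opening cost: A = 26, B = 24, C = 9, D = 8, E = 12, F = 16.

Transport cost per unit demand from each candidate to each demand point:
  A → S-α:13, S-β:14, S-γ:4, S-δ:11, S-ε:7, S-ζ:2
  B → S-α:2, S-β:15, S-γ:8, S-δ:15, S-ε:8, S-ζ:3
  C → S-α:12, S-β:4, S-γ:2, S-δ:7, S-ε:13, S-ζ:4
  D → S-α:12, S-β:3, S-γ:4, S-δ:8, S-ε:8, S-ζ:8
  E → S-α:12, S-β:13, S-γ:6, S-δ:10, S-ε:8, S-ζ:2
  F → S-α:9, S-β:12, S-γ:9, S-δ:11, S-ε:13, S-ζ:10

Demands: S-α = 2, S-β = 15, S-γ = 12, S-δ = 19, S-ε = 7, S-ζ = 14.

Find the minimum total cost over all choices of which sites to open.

Open {C, D, E}: assign each demand point to its cheapest open site.
  S-α→C 2×12=24, S-β→D 15×3=45, S-γ→C 12×2=24, S-δ→C 19×7=133, S-ε→D 7×8=56, S-ζ→E 14×2=28
  transport cost 310, fixed 29 → total 339.
Compare {B, C, D, E}: transport cost 290 + fixed 53 = 343.
Compare {B, C, D}: transport cost 304 + fixed 41 = 345.
Compare {C, E}: transport cost 325 + fixed 21 = 346.
All other subsets cost ≥ 343. Minimum total cost: 339.

339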